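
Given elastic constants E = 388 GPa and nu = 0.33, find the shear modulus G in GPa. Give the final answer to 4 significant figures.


G = E / (2*(1+nu))
G = 388 / (2*(1+0.33))
G = 145.9 GPa


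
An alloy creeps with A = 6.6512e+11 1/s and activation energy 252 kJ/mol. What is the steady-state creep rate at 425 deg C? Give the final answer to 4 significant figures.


rate = A * exp(-Q / (R*T))
T = 425 + 273.15 = 698.15 K
rate = 6.6512e+11 * exp(-252e3 / (8.314 * 698.15))
rate = 9.288e-08 1/s


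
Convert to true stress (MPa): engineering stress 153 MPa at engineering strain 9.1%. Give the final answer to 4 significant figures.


sigma_true = sigma_eng * (1 + epsilon_eng)
sigma_true = 153 * (1 + 0.091)
sigma_true = 166.9 MPa


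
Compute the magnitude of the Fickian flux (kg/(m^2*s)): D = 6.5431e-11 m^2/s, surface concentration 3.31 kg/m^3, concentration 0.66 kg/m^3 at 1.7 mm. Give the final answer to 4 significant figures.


J = -D * (dC/dx) = D * (C1 - C2) / dx
J = 6.5431e-11 * (3.31 - 0.66) / 1.7e-03
J = 1.02e-07 kg/(m^2*s)


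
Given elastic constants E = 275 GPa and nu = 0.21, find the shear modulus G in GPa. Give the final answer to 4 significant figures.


G = E / (2*(1+nu))
G = 275 / (2*(1+0.21))
G = 113.6 GPa


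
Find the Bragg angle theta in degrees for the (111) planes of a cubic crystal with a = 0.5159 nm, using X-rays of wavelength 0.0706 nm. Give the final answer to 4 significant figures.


d = a / sqrt(h^2+k^2+l^2)
d = 0.5159 / sqrt(3) = 0.297855 nm
lambda = 2*d*sin(theta)  =>  sin(theta) = lambda / (2*d)
sin(theta) = 0.0706 / (2 * 0.297855) = 0.118514
theta = 6.806 deg


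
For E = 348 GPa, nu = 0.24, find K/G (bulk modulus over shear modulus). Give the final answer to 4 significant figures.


G = E / (2*(1+nu))
G = 348 / (2*(1+0.24)) = 140.323 GPa
K = E / (3*(1-2*nu))
K = 348 / (3*(1-2*0.24)) = 223.077 GPa
K/G = 223.077 / 140.323 = 1.59


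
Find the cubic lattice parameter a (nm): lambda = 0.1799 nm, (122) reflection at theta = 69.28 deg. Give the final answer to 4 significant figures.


d = lambda / (2*sin(theta))
d = 0.1799 / (2*sin(69.28 deg))
d = 0.0961702 nm
a = d * sqrt(h^2+k^2+l^2) = 0.0961702 * sqrt(9)
a = 0.2885 nm


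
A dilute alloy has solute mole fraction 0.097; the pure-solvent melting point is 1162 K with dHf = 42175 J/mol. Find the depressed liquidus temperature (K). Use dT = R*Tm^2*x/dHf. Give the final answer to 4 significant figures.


dT = R*Tm^2*x / dHf
dT = 8.314 * 1162^2 * 0.097 / 42175
dT = 25.819 K
T_new = 1162 - 25.819 = 1136 K


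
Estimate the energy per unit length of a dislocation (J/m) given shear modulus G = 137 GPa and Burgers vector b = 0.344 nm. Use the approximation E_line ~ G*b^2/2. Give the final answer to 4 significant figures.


E = G*b^2/2
b = 0.344 nm = 3.44e-10 m
G = 137 GPa = 1.37e+11 Pa
E = 0.5 * 1.37e+11 * (3.44e-10)^2
E = 8.106e-09 J/m


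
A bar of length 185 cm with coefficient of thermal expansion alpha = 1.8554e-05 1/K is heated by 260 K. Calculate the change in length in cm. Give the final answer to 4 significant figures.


dL = L0 * alpha * dT
dL = 185 * 1.8554e-05 * 260
dL = 0.8924 cm


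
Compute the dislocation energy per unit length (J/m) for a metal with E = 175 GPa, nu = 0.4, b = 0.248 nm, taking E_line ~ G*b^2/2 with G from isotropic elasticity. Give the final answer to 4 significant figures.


Step 1: G = E / (2*(1+nu))
G = 175 / (2*(1+0.4)) = 62.5 GPa = 6.25e+10 Pa
Step 2: E_line = G*b^2/2
b = 0.248 nm = 2.48e-10 m
E_line = 0.5 * 6.25e+10 * (2.48e-10)^2 = 1.922e-09 J/m


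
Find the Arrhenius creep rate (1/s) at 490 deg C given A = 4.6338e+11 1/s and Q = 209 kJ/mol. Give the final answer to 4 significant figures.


rate = A * exp(-Q / (R*T))
T = 490 + 273.15 = 763.15 K
rate = 4.6338e+11 * exp(-209e3 / (8.314 * 763.15))
rate = 2.292e-03 1/s


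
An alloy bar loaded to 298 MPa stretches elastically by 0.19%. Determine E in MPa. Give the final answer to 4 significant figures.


E = sigma / epsilon
epsilon = 0.19% = 1.9e-03
E = 298 / 1.9e-03
E = 156800 MPa


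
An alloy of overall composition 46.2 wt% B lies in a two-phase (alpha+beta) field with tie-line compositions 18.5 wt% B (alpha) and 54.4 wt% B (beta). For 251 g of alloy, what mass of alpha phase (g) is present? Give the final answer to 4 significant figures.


f_alpha = (C_beta - C0) / (C_beta - C_alpha)
f_alpha = (54.4 - 46.2) / (54.4 - 18.5) = 0.228412
m_alpha = f_alpha * m_total = 0.228412 * 251 = 57.33 g


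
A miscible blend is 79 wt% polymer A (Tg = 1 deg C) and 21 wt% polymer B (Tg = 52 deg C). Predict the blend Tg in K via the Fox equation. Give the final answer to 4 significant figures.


1/Tg = w1/Tg1 + w2/Tg2 (in Kelvin)
Tg1 = 274.15 K, Tg2 = 325.15 K
1/Tg = 0.79/274.15 + 0.21/325.15
Tg = 283.5 K


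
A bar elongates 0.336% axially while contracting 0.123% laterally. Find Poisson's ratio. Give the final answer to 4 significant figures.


nu = -epsilon_lat / epsilon_axial
Lateral strain is contraction (negative), so using magnitudes:
nu = 0.123 / 0.336
nu = 0.3661


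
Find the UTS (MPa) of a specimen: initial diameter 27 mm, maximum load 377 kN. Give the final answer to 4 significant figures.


A0 = pi*(d/2)^2 = pi*(27/2)^2 = 572.555 mm^2
UTS = F_max / A0 = 377*1000 / 572.555
UTS = 658.5 MPa


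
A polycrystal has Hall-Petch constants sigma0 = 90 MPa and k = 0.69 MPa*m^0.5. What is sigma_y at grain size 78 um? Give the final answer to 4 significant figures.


sigma_y = sigma0 + k / sqrt(d)
d = 78 um = 7.8e-05 m
sigma_y = 90 + 0.69 / sqrt(7.8e-05)
sigma_y = 168.1 MPa


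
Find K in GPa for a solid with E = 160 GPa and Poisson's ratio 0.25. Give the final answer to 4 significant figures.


K = E / (3*(1-2*nu))
K = 160 / (3*(1-2*0.25))
K = 106.7 GPa


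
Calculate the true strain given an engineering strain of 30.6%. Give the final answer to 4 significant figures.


epsilon_true = ln(1 + epsilon_eng)
epsilon_true = ln(1 + 0.306)
epsilon_true = 0.267


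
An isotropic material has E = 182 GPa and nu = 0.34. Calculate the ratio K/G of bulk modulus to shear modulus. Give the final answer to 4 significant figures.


G = E / (2*(1+nu))
G = 182 / (2*(1+0.34)) = 67.9104 GPa
K = E / (3*(1-2*nu))
K = 182 / (3*(1-2*0.34)) = 189.583 GPa
K/G = 189.583 / 67.9104 = 2.792


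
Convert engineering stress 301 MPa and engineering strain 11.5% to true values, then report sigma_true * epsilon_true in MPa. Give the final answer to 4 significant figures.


sigma_true = sigma_eng * (1 + epsilon_eng)
sigma_true = 301 * (1 + 0.115) = 335.615 MPa
epsilon_true = ln(1 + epsilon_eng)
epsilon_true = ln(1 + 0.115) = 0.108854
sigma_true * epsilon_true = 335.615 * 0.108854 = 36.53 MPa


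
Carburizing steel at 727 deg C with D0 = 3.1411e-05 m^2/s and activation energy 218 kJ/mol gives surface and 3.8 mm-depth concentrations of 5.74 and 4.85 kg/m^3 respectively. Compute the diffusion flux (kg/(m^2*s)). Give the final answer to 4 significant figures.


Step 1: D = D0 * exp(-Qd/(R*T))
T = 727 + 273.15 = 1000.15 K
D = 3.1411e-05 * exp(-218e3 / (8.314 * 1000.15)) = 1.29189e-16 m^2/s
Step 2: J = D * (C1 - C2) / dx
J = 1.29189e-16 * (5.74 - 4.85) / 3.8e-03
J = 3.026e-14 kg/(m^2*s)


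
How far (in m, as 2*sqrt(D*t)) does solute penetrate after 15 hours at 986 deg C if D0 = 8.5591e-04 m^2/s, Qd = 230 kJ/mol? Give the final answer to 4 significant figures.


Step 1: D = D0 * exp(-Qd/(R*T))
T = 1259.15 K
D = 8.5591e-04 * exp(-230e3 / (8.314 * 1259.15)) = 2.45896e-13 m^2/s
Step 2: L = 2*sqrt(D*t)
t = 15 h = 54000 s
L = 2*sqrt(2.45896e-13 * 54000) = 2.305e-04 m


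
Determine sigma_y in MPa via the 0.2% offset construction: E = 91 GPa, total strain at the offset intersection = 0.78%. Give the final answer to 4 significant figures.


Offset strain = 0.002
Elastic strain at yield = total_strain - offset = 7.8e-03 - 0.002 = 5.8e-03
sigma_y = E * elastic_strain = 91000 * 5.8e-03
sigma_y = 527.8 MPa


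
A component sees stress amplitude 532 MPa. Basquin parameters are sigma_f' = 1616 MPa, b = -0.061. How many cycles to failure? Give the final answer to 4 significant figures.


sigma_a = sigma_f' * (2*Nf)^b
2*Nf = (sigma_a / sigma_f')^(1/b)
2*Nf = (532 / 1616)^(1/-0.061)
2*Nf = 8.13436e+07
Nf = 4.067e+07 cycles


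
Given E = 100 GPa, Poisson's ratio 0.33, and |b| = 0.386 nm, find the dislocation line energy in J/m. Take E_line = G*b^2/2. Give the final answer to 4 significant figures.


Step 1: G = E / (2*(1+nu))
G = 100 / (2*(1+0.33)) = 37.594 GPa = 3.7594e+10 Pa
Step 2: E_line = G*b^2/2
b = 0.386 nm = 3.86e-10 m
E_line = 0.5 * 3.7594e+10 * (3.86e-10)^2 = 2.801e-09 J/m


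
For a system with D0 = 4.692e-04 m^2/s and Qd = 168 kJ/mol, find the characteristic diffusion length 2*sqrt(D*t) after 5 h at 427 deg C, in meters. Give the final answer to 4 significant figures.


Step 1: D = D0 * exp(-Qd/(R*T))
T = 700.15 K
D = 4.692e-04 * exp(-168e3 / (8.314 * 700.15)) = 1.37176e-16 m^2/s
Step 2: L = 2*sqrt(D*t)
t = 5 h = 18000 s
L = 2*sqrt(1.37176e-16 * 18000) = 3.143e-06 m


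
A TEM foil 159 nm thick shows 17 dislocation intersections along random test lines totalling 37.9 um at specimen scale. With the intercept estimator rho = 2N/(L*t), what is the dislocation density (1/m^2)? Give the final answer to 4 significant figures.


rho = 2N / (L * t)
L = 37.9 um = 3.79e-05 m, t = 159 nm = 1.59e-07 m
rho = 2 * 17 / (3.79e-05 * 1.59e-07)
rho = 5.642e+12 1/m^2


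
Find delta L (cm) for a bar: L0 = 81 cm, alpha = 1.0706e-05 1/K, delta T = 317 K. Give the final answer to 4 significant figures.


dL = L0 * alpha * dT
dL = 81 * 1.0706e-05 * 317
dL = 0.2749 cm


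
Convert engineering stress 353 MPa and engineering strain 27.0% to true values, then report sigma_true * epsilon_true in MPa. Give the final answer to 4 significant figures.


sigma_true = sigma_eng * (1 + epsilon_eng)
sigma_true = 353 * (1 + 0.27) = 448.31 MPa
epsilon_true = ln(1 + epsilon_eng)
epsilon_true = ln(1 + 0.27) = 0.239017
sigma_true * epsilon_true = 448.31 * 0.239017 = 107.2 MPa


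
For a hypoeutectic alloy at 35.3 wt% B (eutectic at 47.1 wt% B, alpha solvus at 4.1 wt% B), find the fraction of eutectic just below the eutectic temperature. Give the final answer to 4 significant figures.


f_primary = (C_e - C0) / (C_e - C_alpha_max)
f_primary = (47.1 - 35.3) / (47.1 - 4.1)
f_primary = 0.274419
f_eutectic = 1 - 0.274419 = 0.7256


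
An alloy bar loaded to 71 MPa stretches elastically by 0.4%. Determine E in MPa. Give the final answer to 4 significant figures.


E = sigma / epsilon
epsilon = 0.4% = 4e-03
E = 71 / 4e-03
E = 17750 MPa


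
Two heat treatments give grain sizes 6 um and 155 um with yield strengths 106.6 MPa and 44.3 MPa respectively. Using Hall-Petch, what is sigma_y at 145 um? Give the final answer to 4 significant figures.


sigma_y = sigma0 + k / sqrt(d)
1/sqrt(d1) = 1/sqrt(6e-06) = 408.248;  1/sqrt(d2) = 80.3219
k = (sigma1 - sigma2) / (1/sqrt(d1) - 1/sqrt(d2)) = (106.6 - 44.3) / (408.248 - 80.3219) = 0.189982 MPa*m^0.5
sigma0 = sigma1 - k/sqrt(d1) = 106.6 - 0.189982*408.248 = 29.0403 MPa
sigma_y(d3) = 29.0403 + 0.189982 / sqrt(1.45e-04) = 44.82 MPa


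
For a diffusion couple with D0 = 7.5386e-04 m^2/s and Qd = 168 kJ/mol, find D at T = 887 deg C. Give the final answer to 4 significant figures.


D = D0 * exp(-Qd / (R*T))
T = 1160.15 K
D = 7.5386e-04 * exp(-168e3 / (8.314 * 1160.15))
D = 2.056e-11 m^2/s


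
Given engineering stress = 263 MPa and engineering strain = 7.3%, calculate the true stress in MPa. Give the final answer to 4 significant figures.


sigma_true = sigma_eng * (1 + epsilon_eng)
sigma_true = 263 * (1 + 0.073)
sigma_true = 282.2 MPa


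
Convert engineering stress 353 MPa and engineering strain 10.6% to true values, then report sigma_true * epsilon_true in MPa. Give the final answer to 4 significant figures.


sigma_true = sigma_eng * (1 + epsilon_eng)
sigma_true = 353 * (1 + 0.106) = 390.418 MPa
epsilon_true = ln(1 + epsilon_eng)
epsilon_true = ln(1 + 0.106) = 0.10075
sigma_true * epsilon_true = 390.418 * 0.10075 = 39.33 MPa


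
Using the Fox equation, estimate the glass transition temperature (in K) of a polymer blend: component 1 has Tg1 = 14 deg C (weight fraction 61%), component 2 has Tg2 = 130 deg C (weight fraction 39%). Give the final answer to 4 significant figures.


1/Tg = w1/Tg1 + w2/Tg2 (in Kelvin)
Tg1 = 287.15 K, Tg2 = 403.15 K
1/Tg = 0.61/287.15 + 0.39/403.15
Tg = 323.4 K


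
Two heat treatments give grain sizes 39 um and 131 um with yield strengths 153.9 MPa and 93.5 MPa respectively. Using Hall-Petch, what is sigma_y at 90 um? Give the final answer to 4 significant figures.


sigma_y = sigma0 + k / sqrt(d)
1/sqrt(d1) = 1/sqrt(3.9e-05) = 160.128;  1/sqrt(d2) = 87.3704
k = (sigma1 - sigma2) / (1/sqrt(d1) - 1/sqrt(d2)) = (153.9 - 93.5) / (160.128 - 87.3704) = 0.830152 MPa*m^0.5
sigma0 = sigma1 - k/sqrt(d1) = 153.9 - 0.830152*160.128 = 20.9693 MPa
sigma_y(d3) = 20.9693 + 0.830152 / sqrt(9e-05) = 108.5 MPa


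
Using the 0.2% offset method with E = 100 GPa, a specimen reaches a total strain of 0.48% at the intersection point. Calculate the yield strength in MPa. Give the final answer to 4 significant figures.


Offset strain = 0.002
Elastic strain at yield = total_strain - offset = 4.8e-03 - 0.002 = 2.8e-03
sigma_y = E * elastic_strain = 100000 * 2.8e-03
sigma_y = 280 MPa


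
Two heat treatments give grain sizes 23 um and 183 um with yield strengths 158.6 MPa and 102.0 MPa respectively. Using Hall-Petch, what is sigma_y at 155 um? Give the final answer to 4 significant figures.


sigma_y = sigma0 + k / sqrt(d)
1/sqrt(d1) = 1/sqrt(2.3e-05) = 208.514;  1/sqrt(d2) = 73.9221
k = (sigma1 - sigma2) / (1/sqrt(d1) - 1/sqrt(d2)) = (158.6 - 102.0) / (208.514 - 73.9221) = 0.420529 MPa*m^0.5
sigma0 = sigma1 - k/sqrt(d1) = 158.6 - 0.420529*208.514 = 70.9136 MPa
sigma_y(d3) = 70.9136 + 0.420529 / sqrt(1.55e-04) = 104.7 MPa


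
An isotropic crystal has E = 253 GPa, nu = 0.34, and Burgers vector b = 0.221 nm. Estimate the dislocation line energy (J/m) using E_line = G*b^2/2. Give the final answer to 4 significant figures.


Step 1: G = E / (2*(1+nu))
G = 253 / (2*(1+0.34)) = 94.403 GPa = 9.4403e+10 Pa
Step 2: E_line = G*b^2/2
b = 0.221 nm = 2.21e-10 m
E_line = 0.5 * 9.4403e+10 * (2.21e-10)^2 = 2.305e-09 J/m


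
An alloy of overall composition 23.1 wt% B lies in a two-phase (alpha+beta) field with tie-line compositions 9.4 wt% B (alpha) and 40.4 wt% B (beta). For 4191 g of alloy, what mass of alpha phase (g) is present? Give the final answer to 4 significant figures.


f_alpha = (C_beta - C0) / (C_beta - C_alpha)
f_alpha = (40.4 - 23.1) / (40.4 - 9.4) = 0.558065
m_alpha = f_alpha * m_total = 0.558065 * 4191 = 2339 g


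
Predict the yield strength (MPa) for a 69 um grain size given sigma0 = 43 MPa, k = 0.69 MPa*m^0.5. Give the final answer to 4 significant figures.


sigma_y = sigma0 + k / sqrt(d)
d = 69 um = 6.9e-05 m
sigma_y = 43 + 0.69 / sqrt(6.9e-05)
sigma_y = 126.1 MPa


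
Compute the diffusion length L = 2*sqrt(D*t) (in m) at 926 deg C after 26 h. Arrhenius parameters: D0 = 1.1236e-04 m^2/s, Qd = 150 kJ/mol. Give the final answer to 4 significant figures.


Step 1: D = D0 * exp(-Qd/(R*T))
T = 1199.15 K
D = 1.1236e-04 * exp(-150e3 / (8.314 * 1199.15)) = 3.28411e-11 m^2/s
Step 2: L = 2*sqrt(D*t)
t = 26 h = 93600 s
L = 2*sqrt(3.28411e-11 * 93600) = 3.507e-03 m


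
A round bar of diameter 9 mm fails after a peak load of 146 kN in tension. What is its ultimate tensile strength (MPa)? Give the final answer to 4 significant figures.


A0 = pi*(d/2)^2 = pi*(9/2)^2 = 63.6173 mm^2
UTS = F_max / A0 = 146*1000 / 63.6173
UTS = 2295 MPa


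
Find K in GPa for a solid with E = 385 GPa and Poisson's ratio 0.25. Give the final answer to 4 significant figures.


K = E / (3*(1-2*nu))
K = 385 / (3*(1-2*0.25))
K = 256.7 GPa


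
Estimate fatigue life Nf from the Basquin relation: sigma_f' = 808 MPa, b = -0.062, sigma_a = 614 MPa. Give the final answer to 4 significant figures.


sigma_a = sigma_f' * (2*Nf)^b
2*Nf = (sigma_a / sigma_f')^(1/b)
2*Nf = (614 / 808)^(1/-0.062)
2*Nf = 83.8058
Nf = 41.9 cycles


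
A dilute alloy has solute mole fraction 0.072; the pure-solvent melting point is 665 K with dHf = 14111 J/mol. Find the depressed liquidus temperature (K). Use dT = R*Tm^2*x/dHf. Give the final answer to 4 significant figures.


dT = R*Tm^2*x / dHf
dT = 8.314 * 665^2 * 0.072 / 14111
dT = 18.7598 K
T_new = 665 - 18.7598 = 646.2 K


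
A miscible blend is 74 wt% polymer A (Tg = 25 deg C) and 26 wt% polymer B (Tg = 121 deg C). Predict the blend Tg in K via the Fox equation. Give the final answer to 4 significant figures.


1/Tg = w1/Tg1 + w2/Tg2 (in Kelvin)
Tg1 = 298.15 K, Tg2 = 394.15 K
1/Tg = 0.74/298.15 + 0.26/394.15
Tg = 318.3 K


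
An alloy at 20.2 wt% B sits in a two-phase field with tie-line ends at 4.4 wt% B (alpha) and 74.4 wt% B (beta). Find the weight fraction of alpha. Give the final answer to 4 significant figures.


f_alpha = (C_beta - C0) / (C_beta - C_alpha)
f_alpha = (74.4 - 20.2) / (74.4 - 4.4)
f_alpha = 0.7743


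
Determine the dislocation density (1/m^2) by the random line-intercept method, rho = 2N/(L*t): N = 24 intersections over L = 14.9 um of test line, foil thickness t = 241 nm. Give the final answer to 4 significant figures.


rho = 2N / (L * t)
L = 14.9 um = 1.49e-05 m, t = 241 nm = 2.41e-07 m
rho = 2 * 24 / (1.49e-05 * 2.41e-07)
rho = 1.337e+13 1/m^2


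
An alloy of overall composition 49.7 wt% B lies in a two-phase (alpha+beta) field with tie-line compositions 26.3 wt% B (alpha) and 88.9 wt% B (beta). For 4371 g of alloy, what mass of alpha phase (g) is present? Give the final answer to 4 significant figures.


f_alpha = (C_beta - C0) / (C_beta - C_alpha)
f_alpha = (88.9 - 49.7) / (88.9 - 26.3) = 0.626198
m_alpha = f_alpha * m_total = 0.626198 * 4371 = 2737 g


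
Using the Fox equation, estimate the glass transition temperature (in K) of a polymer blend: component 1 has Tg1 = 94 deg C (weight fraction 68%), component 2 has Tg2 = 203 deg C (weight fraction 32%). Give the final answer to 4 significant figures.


1/Tg = w1/Tg1 + w2/Tg2 (in Kelvin)
Tg1 = 367.15 K, Tg2 = 476.15 K
1/Tg = 0.68/367.15 + 0.32/476.15
Tg = 396.2 K


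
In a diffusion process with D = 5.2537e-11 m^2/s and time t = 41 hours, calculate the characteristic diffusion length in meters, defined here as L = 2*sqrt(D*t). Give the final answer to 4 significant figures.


t = 41 hr = 147600 s
Diffusion length = 2*sqrt(D*t)
= 2*sqrt(5.2537e-11 * 147600)
= 5.569e-03 m


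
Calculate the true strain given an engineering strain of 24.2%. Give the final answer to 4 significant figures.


epsilon_true = ln(1 + epsilon_eng)
epsilon_true = ln(1 + 0.242)
epsilon_true = 0.2167


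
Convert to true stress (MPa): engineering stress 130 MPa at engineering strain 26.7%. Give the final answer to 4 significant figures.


sigma_true = sigma_eng * (1 + epsilon_eng)
sigma_true = 130 * (1 + 0.267)
sigma_true = 164.7 MPa


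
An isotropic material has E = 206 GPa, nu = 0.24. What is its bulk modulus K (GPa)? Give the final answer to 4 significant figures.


K = E / (3*(1-2*nu))
K = 206 / (3*(1-2*0.24))
K = 132.1 GPa


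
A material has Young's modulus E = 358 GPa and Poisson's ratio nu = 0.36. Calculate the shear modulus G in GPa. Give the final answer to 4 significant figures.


G = E / (2*(1+nu))
G = 358 / (2*(1+0.36))
G = 131.6 GPa


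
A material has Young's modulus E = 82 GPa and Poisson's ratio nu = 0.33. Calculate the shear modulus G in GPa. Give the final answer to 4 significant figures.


G = E / (2*(1+nu))
G = 82 / (2*(1+0.33))
G = 30.83 GPa


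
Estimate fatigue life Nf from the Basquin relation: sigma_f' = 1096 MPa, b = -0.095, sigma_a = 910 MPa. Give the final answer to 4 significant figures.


sigma_a = sigma_f' * (2*Nf)^b
2*Nf = (sigma_a / sigma_f')^(1/b)
2*Nf = (910 / 1096)^(1/-0.095)
2*Nf = 7.08275
Nf = 3.541 cycles


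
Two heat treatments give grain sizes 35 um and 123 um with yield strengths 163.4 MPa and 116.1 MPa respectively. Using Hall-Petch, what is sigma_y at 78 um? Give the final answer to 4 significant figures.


sigma_y = sigma0 + k / sqrt(d)
1/sqrt(d1) = 1/sqrt(3.5e-05) = 169.031;  1/sqrt(d2) = 90.167
k = (sigma1 - sigma2) / (1/sqrt(d1) - 1/sqrt(d2)) = (163.4 - 116.1) / (169.031 - 90.167) = 0.599768 MPa*m^0.5
sigma0 = sigma1 - k/sqrt(d1) = 163.4 - 0.599768*169.031 = 62.0208 MPa
sigma_y(d3) = 62.0208 + 0.599768 / sqrt(7.8e-05) = 129.9 MPa


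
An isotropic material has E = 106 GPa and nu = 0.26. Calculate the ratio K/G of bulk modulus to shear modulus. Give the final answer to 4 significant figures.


G = E / (2*(1+nu))
G = 106 / (2*(1+0.26)) = 42.0635 GPa
K = E / (3*(1-2*nu))
K = 106 / (3*(1-2*0.26)) = 73.6111 GPa
K/G = 73.6111 / 42.0635 = 1.75


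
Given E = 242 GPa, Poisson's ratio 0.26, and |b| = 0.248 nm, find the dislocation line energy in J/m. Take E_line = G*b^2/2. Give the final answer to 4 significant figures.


Step 1: G = E / (2*(1+nu))
G = 242 / (2*(1+0.26)) = 96.0317 GPa = 9.60317e+10 Pa
Step 2: E_line = G*b^2/2
b = 0.248 nm = 2.48e-10 m
E_line = 0.5 * 9.60317e+10 * (2.48e-10)^2 = 2.953e-09 J/m


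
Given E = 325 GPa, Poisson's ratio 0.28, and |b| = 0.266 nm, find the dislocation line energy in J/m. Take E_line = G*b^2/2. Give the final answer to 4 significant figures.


Step 1: G = E / (2*(1+nu))
G = 325 / (2*(1+0.28)) = 126.953 GPa = 1.26953e+11 Pa
Step 2: E_line = G*b^2/2
b = 0.266 nm = 2.66e-10 m
E_line = 0.5 * 1.26953e+11 * (2.66e-10)^2 = 4.491e-09 J/m


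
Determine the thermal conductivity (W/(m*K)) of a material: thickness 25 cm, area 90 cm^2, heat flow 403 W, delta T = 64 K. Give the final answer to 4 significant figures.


k = Q*L / (A*dT)
L = 0.25 m, A = 9e-03 m^2
k = 403 * 0.25 / (9e-03 * 64)
k = 174.9 W/(m*K)


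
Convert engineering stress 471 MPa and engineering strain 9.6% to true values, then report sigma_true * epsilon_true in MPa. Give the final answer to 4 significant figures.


sigma_true = sigma_eng * (1 + epsilon_eng)
sigma_true = 471 * (1 + 0.096) = 516.216 MPa
epsilon_true = ln(1 + epsilon_eng)
epsilon_true = ln(1 + 0.096) = 0.0916672
sigma_true * epsilon_true = 516.216 * 0.0916672 = 47.32 MPa


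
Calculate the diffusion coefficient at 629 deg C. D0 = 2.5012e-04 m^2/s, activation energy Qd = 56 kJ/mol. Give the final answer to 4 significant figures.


D = D0 * exp(-Qd / (R*T))
T = 902.15 K
D = 2.5012e-04 * exp(-56e3 / (8.314 * 902.15))
D = 1.431e-07 m^2/s


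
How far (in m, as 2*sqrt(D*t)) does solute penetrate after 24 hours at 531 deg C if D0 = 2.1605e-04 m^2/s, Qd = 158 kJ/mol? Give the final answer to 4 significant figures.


Step 1: D = D0 * exp(-Qd/(R*T))
T = 804.15 K
D = 2.1605e-04 * exp(-158e3 / (8.314 * 804.15)) = 1.17783e-14 m^2/s
Step 2: L = 2*sqrt(D*t)
t = 24 h = 86400 s
L = 2*sqrt(1.17783e-14 * 86400) = 6.38e-05 m


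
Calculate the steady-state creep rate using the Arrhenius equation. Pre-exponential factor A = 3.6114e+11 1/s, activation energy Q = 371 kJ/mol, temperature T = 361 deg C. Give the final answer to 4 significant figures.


rate = A * exp(-Q / (R*T))
T = 361 + 273.15 = 634.15 K
rate = 3.6114e+11 * exp(-371e3 / (8.314 * 634.15))
rate = 9.942e-20 1/s


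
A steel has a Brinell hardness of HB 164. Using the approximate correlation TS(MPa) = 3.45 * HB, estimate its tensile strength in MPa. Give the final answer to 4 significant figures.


TS (MPa) = 3.45 * HB
TS = 3.45 * 164
TS = 565.8 MPa


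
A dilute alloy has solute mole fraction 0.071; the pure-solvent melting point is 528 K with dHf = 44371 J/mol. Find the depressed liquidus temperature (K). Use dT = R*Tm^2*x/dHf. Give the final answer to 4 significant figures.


dT = R*Tm^2*x / dHf
dT = 8.314 * 528^2 * 0.071 / 44371
dT = 3.70883 K
T_new = 528 - 3.70883 = 524.3 K


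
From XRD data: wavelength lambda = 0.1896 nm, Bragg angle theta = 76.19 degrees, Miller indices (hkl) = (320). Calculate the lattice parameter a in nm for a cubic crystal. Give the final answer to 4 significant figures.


d = lambda / (2*sin(theta))
d = 0.1896 / (2*sin(76.19 deg))
d = 0.097622 nm
a = d * sqrt(h^2+k^2+l^2) = 0.097622 * sqrt(13)
a = 0.352 nm


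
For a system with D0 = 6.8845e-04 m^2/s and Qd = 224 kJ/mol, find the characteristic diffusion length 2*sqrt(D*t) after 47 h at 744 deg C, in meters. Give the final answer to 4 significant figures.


Step 1: D = D0 * exp(-Qd/(R*T))
T = 1017.15 K
D = 6.8845e-04 * exp(-224e3 / (8.314 * 1017.15)) = 2.15863e-15 m^2/s
Step 2: L = 2*sqrt(D*t)
t = 47 h = 169200 s
L = 2*sqrt(2.15863e-15 * 169200) = 3.822e-05 m


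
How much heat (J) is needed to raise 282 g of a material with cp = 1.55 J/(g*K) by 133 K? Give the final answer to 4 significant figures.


Q = m * cp * dT
Q = 282 * 1.55 * 133
Q = 58130 J


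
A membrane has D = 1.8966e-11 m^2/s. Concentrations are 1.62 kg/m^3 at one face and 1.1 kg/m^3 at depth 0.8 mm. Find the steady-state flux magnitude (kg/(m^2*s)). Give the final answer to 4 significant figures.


J = -D * (dC/dx) = D * (C1 - C2) / dx
J = 1.8966e-11 * (1.62 - 1.1) / 8e-04
J = 1.233e-08 kg/(m^2*s)


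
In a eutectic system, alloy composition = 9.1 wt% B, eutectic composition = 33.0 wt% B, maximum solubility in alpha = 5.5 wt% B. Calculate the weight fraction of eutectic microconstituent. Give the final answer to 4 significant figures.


f_primary = (C_e - C0) / (C_e - C_alpha_max)
f_primary = (33.0 - 9.1) / (33.0 - 5.5)
f_primary = 0.869091
f_eutectic = 1 - 0.869091 = 0.1309


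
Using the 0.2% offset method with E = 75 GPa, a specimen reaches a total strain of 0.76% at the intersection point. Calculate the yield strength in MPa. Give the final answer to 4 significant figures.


Offset strain = 0.002
Elastic strain at yield = total_strain - offset = 7.6e-03 - 0.002 = 5.6e-03
sigma_y = E * elastic_strain = 75000 * 5.6e-03
sigma_y = 420 MPa


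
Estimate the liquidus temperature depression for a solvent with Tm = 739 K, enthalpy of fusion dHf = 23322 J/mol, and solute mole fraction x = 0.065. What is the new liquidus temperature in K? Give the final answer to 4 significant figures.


dT = R*Tm^2*x / dHf
dT = 8.314 * 739^2 * 0.065 / 23322
dT = 12.6545 K
T_new = 739 - 12.6545 = 726.3 K


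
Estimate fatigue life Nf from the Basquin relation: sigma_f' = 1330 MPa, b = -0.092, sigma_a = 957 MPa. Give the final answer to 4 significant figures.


sigma_a = sigma_f' * (2*Nf)^b
2*Nf = (sigma_a / sigma_f')^(1/b)
2*Nf = (957 / 1330)^(1/-0.092)
2*Nf = 35.7843
Nf = 17.89 cycles


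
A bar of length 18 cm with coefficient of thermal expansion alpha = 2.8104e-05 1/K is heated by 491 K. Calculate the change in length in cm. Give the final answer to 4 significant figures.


dL = L0 * alpha * dT
dL = 18 * 2.8104e-05 * 491
dL = 0.2484 cm


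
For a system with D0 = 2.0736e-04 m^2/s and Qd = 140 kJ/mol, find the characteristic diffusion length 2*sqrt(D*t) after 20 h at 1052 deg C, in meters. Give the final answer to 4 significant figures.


Step 1: D = D0 * exp(-Qd/(R*T))
T = 1325.15 K
D = 2.0736e-04 * exp(-140e3 / (8.314 * 1325.15)) = 6.28085e-10 m^2/s
Step 2: L = 2*sqrt(D*t)
t = 20 h = 72000 s
L = 2*sqrt(6.28085e-10 * 72000) = 0.01345 m


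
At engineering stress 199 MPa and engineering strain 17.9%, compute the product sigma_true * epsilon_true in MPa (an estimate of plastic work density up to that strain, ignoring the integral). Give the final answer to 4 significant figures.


sigma_true = sigma_eng * (1 + epsilon_eng)
sigma_true = 199 * (1 + 0.179) = 234.621 MPa
epsilon_true = ln(1 + epsilon_eng)
epsilon_true = ln(1 + 0.179) = 0.164667
sigma_true * epsilon_true = 234.621 * 0.164667 = 38.63 MPa


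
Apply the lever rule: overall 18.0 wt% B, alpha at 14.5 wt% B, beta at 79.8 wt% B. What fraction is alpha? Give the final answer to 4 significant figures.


f_alpha = (C_beta - C0) / (C_beta - C_alpha)
f_alpha = (79.8 - 18.0) / (79.8 - 14.5)
f_alpha = 0.9464


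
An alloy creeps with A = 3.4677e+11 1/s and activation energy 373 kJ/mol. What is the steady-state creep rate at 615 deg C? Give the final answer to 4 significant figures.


rate = A * exp(-Q / (R*T))
T = 615 + 273.15 = 888.15 K
rate = 3.4677e+11 * exp(-373e3 / (8.314 * 888.15))
rate = 4e-11 1/s


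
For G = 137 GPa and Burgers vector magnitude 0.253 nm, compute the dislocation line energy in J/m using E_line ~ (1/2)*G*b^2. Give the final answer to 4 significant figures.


E = G*b^2/2
b = 0.253 nm = 2.53e-10 m
G = 137 GPa = 1.37e+11 Pa
E = 0.5 * 1.37e+11 * (2.53e-10)^2
E = 4.385e-09 J/m


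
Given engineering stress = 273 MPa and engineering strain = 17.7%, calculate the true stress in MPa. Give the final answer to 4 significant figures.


sigma_true = sigma_eng * (1 + epsilon_eng)
sigma_true = 273 * (1 + 0.177)
sigma_true = 321.3 MPa


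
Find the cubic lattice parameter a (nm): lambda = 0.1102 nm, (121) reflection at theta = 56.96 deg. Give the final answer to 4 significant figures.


d = lambda / (2*sin(theta))
d = 0.1102 / (2*sin(56.96 deg))
d = 0.065729 nm
a = d * sqrt(h^2+k^2+l^2) = 0.065729 * sqrt(6)
a = 0.161 nm


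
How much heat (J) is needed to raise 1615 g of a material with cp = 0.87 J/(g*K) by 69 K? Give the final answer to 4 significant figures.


Q = m * cp * dT
Q = 1615 * 0.87 * 69
Q = 96950 J


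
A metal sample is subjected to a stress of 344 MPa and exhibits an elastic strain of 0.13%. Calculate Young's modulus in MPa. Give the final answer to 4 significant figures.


E = sigma / epsilon
epsilon = 0.13% = 1.3e-03
E = 344 / 1.3e-03
E = 264600 MPa


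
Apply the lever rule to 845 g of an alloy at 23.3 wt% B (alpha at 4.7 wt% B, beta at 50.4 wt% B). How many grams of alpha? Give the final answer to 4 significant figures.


f_alpha = (C_beta - C0) / (C_beta - C_alpha)
f_alpha = (50.4 - 23.3) / (50.4 - 4.7) = 0.592998
m_alpha = f_alpha * m_total = 0.592998 * 845 = 501.1 g


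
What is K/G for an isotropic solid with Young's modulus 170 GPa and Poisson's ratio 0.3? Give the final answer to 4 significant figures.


G = E / (2*(1+nu))
G = 170 / (2*(1+0.3)) = 65.3846 GPa
K = E / (3*(1-2*nu))
K = 170 / (3*(1-2*0.3)) = 141.667 GPa
K/G = 141.667 / 65.3846 = 2.167


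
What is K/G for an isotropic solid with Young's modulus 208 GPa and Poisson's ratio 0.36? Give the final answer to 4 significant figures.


G = E / (2*(1+nu))
G = 208 / (2*(1+0.36)) = 76.4706 GPa
K = E / (3*(1-2*nu))
K = 208 / (3*(1-2*0.36)) = 247.619 GPa
K/G = 247.619 / 76.4706 = 3.238


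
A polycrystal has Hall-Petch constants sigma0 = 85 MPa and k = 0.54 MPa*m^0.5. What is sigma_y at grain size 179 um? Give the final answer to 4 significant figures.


sigma_y = sigma0 + k / sqrt(d)
d = 179 um = 1.79e-04 m
sigma_y = 85 + 0.54 / sqrt(1.79e-04)
sigma_y = 125.4 MPa


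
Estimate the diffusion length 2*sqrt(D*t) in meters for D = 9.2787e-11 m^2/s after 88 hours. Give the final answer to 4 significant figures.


t = 88 hr = 316800 s
Diffusion length = 2*sqrt(D*t)
= 2*sqrt(9.2787e-11 * 316800)
= 0.01084 m


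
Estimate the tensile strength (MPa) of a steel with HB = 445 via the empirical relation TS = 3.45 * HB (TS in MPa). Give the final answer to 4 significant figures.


TS (MPa) = 3.45 * HB
TS = 3.45 * 445
TS = 1535 MPa


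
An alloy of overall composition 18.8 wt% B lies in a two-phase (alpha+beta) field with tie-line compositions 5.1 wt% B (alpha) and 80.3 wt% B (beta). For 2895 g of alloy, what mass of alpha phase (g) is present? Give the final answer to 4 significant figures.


f_alpha = (C_beta - C0) / (C_beta - C_alpha)
f_alpha = (80.3 - 18.8) / (80.3 - 5.1) = 0.817819
m_alpha = f_alpha * m_total = 0.817819 * 2895 = 2368 g


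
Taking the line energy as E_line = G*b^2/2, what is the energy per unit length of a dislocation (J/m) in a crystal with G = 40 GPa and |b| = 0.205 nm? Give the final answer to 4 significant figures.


E = G*b^2/2
b = 0.205 nm = 2.05e-10 m
G = 40 GPa = 4e+10 Pa
E = 0.5 * 4e+10 * (2.05e-10)^2
E = 8.405e-10 J/m


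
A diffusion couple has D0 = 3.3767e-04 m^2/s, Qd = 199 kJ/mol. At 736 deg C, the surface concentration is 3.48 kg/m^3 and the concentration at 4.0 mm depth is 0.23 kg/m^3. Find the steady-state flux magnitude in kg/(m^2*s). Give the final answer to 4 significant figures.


Step 1: D = D0 * exp(-Qd/(R*T))
T = 736 + 273.15 = 1009.15 K
D = 3.3767e-04 * exp(-199e3 / (8.314 * 1009.15)) = 1.68918e-14 m^2/s
Step 2: J = D * (C1 - C2) / dx
J = 1.68918e-14 * (3.48 - 0.23) / 4e-03
J = 1.372e-11 kg/(m^2*s)


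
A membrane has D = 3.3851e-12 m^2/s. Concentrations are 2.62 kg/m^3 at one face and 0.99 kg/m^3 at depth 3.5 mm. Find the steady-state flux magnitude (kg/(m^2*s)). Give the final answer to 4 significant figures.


J = -D * (dC/dx) = D * (C1 - C2) / dx
J = 3.3851e-12 * (2.62 - 0.99) / 3.5e-03
J = 1.576e-09 kg/(m^2*s)


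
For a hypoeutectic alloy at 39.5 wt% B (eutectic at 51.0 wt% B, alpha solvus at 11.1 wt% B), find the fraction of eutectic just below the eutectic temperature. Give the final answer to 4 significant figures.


f_primary = (C_e - C0) / (C_e - C_alpha_max)
f_primary = (51.0 - 39.5) / (51.0 - 11.1)
f_primary = 0.288221
f_eutectic = 1 - 0.288221 = 0.7118


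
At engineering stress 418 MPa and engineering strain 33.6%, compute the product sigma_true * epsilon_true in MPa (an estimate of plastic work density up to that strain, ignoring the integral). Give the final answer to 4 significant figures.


sigma_true = sigma_eng * (1 + epsilon_eng)
sigma_true = 418 * (1 + 0.336) = 558.448 MPa
epsilon_true = ln(1 + epsilon_eng)
epsilon_true = ln(1 + 0.336) = 0.28968
sigma_true * epsilon_true = 558.448 * 0.28968 = 161.8 MPa


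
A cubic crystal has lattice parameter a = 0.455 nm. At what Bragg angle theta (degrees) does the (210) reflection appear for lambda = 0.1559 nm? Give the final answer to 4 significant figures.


d = a / sqrt(h^2+k^2+l^2)
d = 0.455 / sqrt(5) = 0.203482 nm
lambda = 2*d*sin(theta)  =>  sin(theta) = lambda / (2*d)
sin(theta) = 0.1559 / (2 * 0.203482) = 0.38308
theta = 22.52 deg


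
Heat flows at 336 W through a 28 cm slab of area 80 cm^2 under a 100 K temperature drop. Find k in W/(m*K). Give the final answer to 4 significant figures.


k = Q*L / (A*dT)
L = 0.28 m, A = 8e-03 m^2
k = 336 * 0.28 / (8e-03 * 100)
k = 117.6 W/(m*K)


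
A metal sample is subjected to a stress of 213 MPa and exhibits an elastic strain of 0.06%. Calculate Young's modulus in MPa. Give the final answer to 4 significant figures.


E = sigma / epsilon
epsilon = 0.06% = 6e-04
E = 213 / 6e-04
E = 355000 MPa


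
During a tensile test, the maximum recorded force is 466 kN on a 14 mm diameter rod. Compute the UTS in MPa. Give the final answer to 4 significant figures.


A0 = pi*(d/2)^2 = pi*(14/2)^2 = 153.938 mm^2
UTS = F_max / A0 = 466*1000 / 153.938
UTS = 3027 MPa


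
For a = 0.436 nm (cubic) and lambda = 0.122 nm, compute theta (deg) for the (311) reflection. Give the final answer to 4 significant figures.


d = a / sqrt(h^2+k^2+l^2)
d = 0.436 / sqrt(11) = 0.131459 nm
lambda = 2*d*sin(theta)  =>  sin(theta) = lambda / (2*d)
sin(theta) = 0.122 / (2 * 0.131459) = 0.464023
theta = 27.65 deg


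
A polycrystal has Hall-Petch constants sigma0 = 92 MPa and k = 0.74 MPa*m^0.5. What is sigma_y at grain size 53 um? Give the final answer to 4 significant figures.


sigma_y = sigma0 + k / sqrt(d)
d = 53 um = 5.3e-05 m
sigma_y = 92 + 0.74 / sqrt(5.3e-05)
sigma_y = 193.6 MPa


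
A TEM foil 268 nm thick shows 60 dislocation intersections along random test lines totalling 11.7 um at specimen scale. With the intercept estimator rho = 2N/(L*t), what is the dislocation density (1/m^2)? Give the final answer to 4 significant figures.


rho = 2N / (L * t)
L = 11.7 um = 1.17e-05 m, t = 268 nm = 2.68e-07 m
rho = 2 * 60 / (1.17e-05 * 2.68e-07)
rho = 3.827e+13 1/m^2


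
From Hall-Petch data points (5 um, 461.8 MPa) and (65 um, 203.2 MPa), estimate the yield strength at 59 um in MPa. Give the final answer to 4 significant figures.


sigma_y = sigma0 + k / sqrt(d)
1/sqrt(d1) = 1/sqrt(5e-06) = 447.214;  1/sqrt(d2) = 124.035
k = (sigma1 - sigma2) / (1/sqrt(d1) - 1/sqrt(d2)) = (461.8 - 203.2) / (447.214 - 124.035) = 0.800176 MPa*m^0.5
sigma0 = sigma1 - k/sqrt(d1) = 461.8 - 0.800176*447.214 = 103.95 MPa
sigma_y(d3) = 103.95 + 0.800176 / sqrt(5.9e-05) = 208.1 MPa


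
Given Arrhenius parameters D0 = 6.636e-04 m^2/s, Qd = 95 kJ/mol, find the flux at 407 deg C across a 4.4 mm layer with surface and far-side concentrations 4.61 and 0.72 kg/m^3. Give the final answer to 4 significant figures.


Step 1: D = D0 * exp(-Qd/(R*T))
T = 407 + 273.15 = 680.15 K
D = 6.636e-04 * exp(-95e3 / (8.314 * 680.15)) = 3.35557e-11 m^2/s
Step 2: J = D * (C1 - C2) / dx
J = 3.35557e-11 * (4.61 - 0.72) / 4.4e-03
J = 2.967e-08 kg/(m^2*s)


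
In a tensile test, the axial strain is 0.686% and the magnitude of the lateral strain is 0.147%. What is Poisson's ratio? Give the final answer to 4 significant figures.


nu = -epsilon_lat / epsilon_axial
Lateral strain is contraction (negative), so using magnitudes:
nu = 0.147 / 0.686
nu = 0.2143


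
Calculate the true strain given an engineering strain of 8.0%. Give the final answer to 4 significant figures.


epsilon_true = ln(1 + epsilon_eng)
epsilon_true = ln(1 + 0.08)
epsilon_true = 0.07696


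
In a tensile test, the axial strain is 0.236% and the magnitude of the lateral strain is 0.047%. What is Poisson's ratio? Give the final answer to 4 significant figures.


nu = -epsilon_lat / epsilon_axial
Lateral strain is contraction (negative), so using magnitudes:
nu = 0.047 / 0.236
nu = 0.1992


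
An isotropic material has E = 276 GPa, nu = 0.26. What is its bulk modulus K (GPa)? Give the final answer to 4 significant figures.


K = E / (3*(1-2*nu))
K = 276 / (3*(1-2*0.26))
K = 191.7 GPa


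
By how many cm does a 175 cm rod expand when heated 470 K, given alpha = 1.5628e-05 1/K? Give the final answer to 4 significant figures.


dL = L0 * alpha * dT
dL = 175 * 1.5628e-05 * 470
dL = 1.285 cm


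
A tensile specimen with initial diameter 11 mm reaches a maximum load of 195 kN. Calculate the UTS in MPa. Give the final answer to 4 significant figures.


A0 = pi*(d/2)^2 = pi*(11/2)^2 = 95.0332 mm^2
UTS = F_max / A0 = 195*1000 / 95.0332
UTS = 2052 MPa


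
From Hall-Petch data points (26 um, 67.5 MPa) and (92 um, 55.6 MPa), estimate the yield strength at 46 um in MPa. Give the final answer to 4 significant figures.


sigma_y = sigma0 + k / sqrt(d)
1/sqrt(d1) = 1/sqrt(2.6e-05) = 196.116;  1/sqrt(d2) = 104.257
k = (sigma1 - sigma2) / (1/sqrt(d1) - 1/sqrt(d2)) = (67.5 - 55.6) / (196.116 - 104.257) = 0.129546 MPa*m^0.5
sigma0 = sigma1 - k/sqrt(d1) = 67.5 - 0.129546*196.116 = 42.0938 MPa
sigma_y(d3) = 42.0938 + 0.129546 / sqrt(4.6e-05) = 61.19 MPa


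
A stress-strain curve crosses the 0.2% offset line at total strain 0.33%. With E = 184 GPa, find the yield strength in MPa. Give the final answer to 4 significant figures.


Offset strain = 0.002
Elastic strain at yield = total_strain - offset = 3.3e-03 - 0.002 = 1.3e-03
sigma_y = E * elastic_strain = 184000 * 1.3e-03
sigma_y = 239.2 MPa


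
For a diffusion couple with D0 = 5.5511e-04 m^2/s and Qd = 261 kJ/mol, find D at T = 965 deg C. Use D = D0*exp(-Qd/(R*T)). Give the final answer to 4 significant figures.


D = D0 * exp(-Qd / (R*T))
T = 1238.15 K
D = 5.5511e-04 * exp(-261e3 / (8.314 * 1238.15))
D = 5.408e-15 m^2/s


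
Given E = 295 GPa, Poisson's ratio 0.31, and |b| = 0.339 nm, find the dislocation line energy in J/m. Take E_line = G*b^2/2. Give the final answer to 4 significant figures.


Step 1: G = E / (2*(1+nu))
G = 295 / (2*(1+0.31)) = 112.595 GPa = 1.12595e+11 Pa
Step 2: E_line = G*b^2/2
b = 0.339 nm = 3.39e-10 m
E_line = 0.5 * 1.12595e+11 * (3.39e-10)^2 = 6.47e-09 J/m
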